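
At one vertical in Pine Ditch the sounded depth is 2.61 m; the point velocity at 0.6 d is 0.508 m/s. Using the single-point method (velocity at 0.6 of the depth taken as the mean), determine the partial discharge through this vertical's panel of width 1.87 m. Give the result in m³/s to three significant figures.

2.48 m³/s

v̄ = v₀.₆ = 0.508 m/s
q = v̄ × d × w = 0.5080 × 2.61 × 1.87 = 2.479 m³/s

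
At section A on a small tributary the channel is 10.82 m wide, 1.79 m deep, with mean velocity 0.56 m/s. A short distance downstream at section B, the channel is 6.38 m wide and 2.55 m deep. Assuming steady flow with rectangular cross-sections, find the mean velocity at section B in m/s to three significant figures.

Q = A₁V₁ = (10.82×1.79) × 0.56 = 10.85 m³/s
A₂ = 6.38 × 2.55 = 16.27 m²
V₂ = Q/A₂ = 10.85/16.27 = 0.6667 m/s

0.667 m/s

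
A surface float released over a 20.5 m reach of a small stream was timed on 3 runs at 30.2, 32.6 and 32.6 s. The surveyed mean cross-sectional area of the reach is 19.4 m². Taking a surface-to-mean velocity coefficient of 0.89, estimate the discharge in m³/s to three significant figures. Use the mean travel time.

t̄ = (30.2 + 32.6 + 32.6) / 3 = 31.8 s
v_surface = L / t̄ = 20.5 / 31.8 = 0.6447 m/s
v_mean = 0.89 × 0.6447 = 0.5737 m/s
Q = A × v_mean = 19.4 × 0.5737 = 11.13 m³/s

11.1 m³/s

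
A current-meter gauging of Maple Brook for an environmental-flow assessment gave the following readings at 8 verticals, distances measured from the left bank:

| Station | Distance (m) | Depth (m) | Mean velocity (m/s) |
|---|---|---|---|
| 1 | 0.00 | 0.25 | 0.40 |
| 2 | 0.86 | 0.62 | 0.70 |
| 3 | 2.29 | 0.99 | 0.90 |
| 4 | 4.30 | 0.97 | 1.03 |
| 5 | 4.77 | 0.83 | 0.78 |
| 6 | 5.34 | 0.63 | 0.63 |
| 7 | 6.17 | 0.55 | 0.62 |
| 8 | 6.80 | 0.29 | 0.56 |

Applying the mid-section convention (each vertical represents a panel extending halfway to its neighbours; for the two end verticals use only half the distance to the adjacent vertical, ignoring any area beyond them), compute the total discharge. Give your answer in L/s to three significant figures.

4230 L/s

w_1 = (0.86 − 0.00)/2 = 0.43 m; q_1 = 0.40 × 0.25 × 0.43 = 0.04300 m³/s
w_2 = (2.29 − 0.00)/2 = 1.145 m; q_2 = 0.70 × 0.62 × 1.145 = 0.4969 m³/s
w_3 = (4.30 − 0.86)/2 = 1.72 m; q_3 = 0.90 × 0.99 × 1.72 = 1.533 m³/s
w_4 = (4.77 − 2.29)/2 = 1.24 m; q_4 = 1.03 × 0.97 × 1.24 = 1.239 m³/s
w_5 = (5.34 − 4.30)/2 = 0.52 m; q_5 = 0.78 × 0.83 × 0.52 = 0.3366 m³/s
w_6 = (6.17 − 4.77)/2 = 0.7 m; q_6 = 0.63 × 0.63 × 0.7 = 0.2778 m³/s
w_7 = (6.80 − 5.34)/2 = 0.73 m; q_7 = 0.62 × 0.55 × 0.73 = 0.2489 m³/s
w_8 = (6.80 − 6.17)/2 = 0.315 m; q_8 = 0.56 × 0.29 × 0.315 = 0.05116 m³/s
Q = Σ qᵢ = 4.226 m³/s
= 4.226 × 1000 = 4226 L/s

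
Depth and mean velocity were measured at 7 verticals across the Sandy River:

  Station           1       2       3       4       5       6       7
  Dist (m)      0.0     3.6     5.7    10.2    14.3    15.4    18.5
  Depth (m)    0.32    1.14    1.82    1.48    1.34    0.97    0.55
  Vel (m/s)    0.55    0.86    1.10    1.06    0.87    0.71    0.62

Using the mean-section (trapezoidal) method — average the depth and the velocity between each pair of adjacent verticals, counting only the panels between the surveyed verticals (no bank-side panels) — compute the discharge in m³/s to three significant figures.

21.1 m³/s

Panel 1-2: Δb = 3.6 m, d̄ = (0.32+1.14)/2 = 0.73, v̄ = (0.55+0.86)/2 = 0.705 → q = 3.6×0.73×0.705 = 1.853 m³/s
Panel 2-3: Δb = 2.1 m, d̄ = (1.14+1.82)/2 = 1.48, v̄ = (0.86+1.10)/2 = 0.98 → q = 2.1×1.48×0.98 = 3.046 m³/s
Panel 3-4: Δb = 4.5 m, d̄ = (1.82+1.48)/2 = 1.65, v̄ = (1.10+1.06)/2 = 1.08 → q = 4.5×1.65×1.08 = 8.019 m³/s
Panel 4-5: Δb = 4.1 m, d̄ = (1.48+1.34)/2 = 1.41, v̄ = (1.06+0.87)/2 = 0.965 → q = 4.1×1.41×0.965 = 5.579 m³/s
Panel 5-6: Δb = 1.1 m, d̄ = (1.34+0.97)/2 = 1.155, v̄ = (0.87+0.71)/2 = 0.79 → q = 1.1×1.155×0.79 = 1.004 m³/s
Panel 6-7: Δb = 3.1 m, d̄ = (0.97+0.55)/2 = 0.76, v̄ = (0.71+0.62)/2 = 0.665 → q = 3.1×0.76×0.665 = 1.567 m³/s
Q = Σ q = 21.07 m³/s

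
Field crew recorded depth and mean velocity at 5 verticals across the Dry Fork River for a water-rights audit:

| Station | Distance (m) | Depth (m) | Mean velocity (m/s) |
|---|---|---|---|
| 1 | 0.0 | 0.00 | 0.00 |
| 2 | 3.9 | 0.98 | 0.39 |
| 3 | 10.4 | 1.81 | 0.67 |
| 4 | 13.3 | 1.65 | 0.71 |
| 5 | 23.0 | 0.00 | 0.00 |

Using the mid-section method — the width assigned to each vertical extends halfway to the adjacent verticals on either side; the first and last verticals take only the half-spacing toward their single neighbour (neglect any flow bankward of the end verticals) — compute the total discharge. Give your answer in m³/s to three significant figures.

15.1 m³/s

w_2 = (10.4 − 0.0)/2 = 5.2 m; q_2 = 0.39 × 0.98 × 5.2 = 1.987 m³/s
w_3 = (13.3 − 3.9)/2 = 4.7 m; q_3 = 0.67 × 1.81 × 4.7 = 5.700 m³/s
w_4 = (23.0 − 10.4)/2 = 6.3 m; q_4 = 0.71 × 1.65 × 6.3 = 7.380 m³/s
Stations 1, 5 contribute zero (depth or velocity is 0).
Q = Σ qᵢ = 15.07 m³/s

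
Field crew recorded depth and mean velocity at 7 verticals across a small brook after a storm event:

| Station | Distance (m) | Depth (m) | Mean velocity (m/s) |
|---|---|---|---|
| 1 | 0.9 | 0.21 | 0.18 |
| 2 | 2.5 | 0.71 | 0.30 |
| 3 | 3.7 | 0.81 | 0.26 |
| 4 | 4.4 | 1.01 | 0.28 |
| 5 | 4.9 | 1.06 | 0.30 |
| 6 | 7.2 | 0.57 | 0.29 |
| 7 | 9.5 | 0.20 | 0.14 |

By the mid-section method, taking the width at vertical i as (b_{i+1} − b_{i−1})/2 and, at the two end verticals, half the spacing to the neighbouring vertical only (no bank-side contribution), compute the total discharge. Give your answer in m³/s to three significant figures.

1.56 m³/s

w_1 = (2.5 − 0.9)/2 = 0.8 m; q_1 = 0.18 × 0.21 × 0.8 = 0.03024 m³/s
w_2 = (3.7 − 0.9)/2 = 1.4 m; q_2 = 0.30 × 0.71 × 1.4 = 0.2982 m³/s
w_3 = (4.4 − 2.5)/2 = 0.95 m; q_3 = 0.26 × 0.81 × 0.95 = 0.2001 m³/s
w_4 = (4.9 − 3.7)/2 = 0.6 m; q_4 = 0.28 × 1.01 × 0.6 = 0.1697 m³/s
w_5 = (7.2 − 4.4)/2 = 1.4 m; q_5 = 0.30 × 1.06 × 1.4 = 0.4452 m³/s
w_6 = (9.5 − 4.9)/2 = 2.3 m; q_6 = 0.29 × 0.57 × 2.3 = 0.3802 m³/s
w_7 = (9.5 − 7.2)/2 = 1.15 m; q_7 = 0.14 × 0.20 × 1.15 = 0.03220 m³/s
Q = Σ qᵢ = 1.556 m³/s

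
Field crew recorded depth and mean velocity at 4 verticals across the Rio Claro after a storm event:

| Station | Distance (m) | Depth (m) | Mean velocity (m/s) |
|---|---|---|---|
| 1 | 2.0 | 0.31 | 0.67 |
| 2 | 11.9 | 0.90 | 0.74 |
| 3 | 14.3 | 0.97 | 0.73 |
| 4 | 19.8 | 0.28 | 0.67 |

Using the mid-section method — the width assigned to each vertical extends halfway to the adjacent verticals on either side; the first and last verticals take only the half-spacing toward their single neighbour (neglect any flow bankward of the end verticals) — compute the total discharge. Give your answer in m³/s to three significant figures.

w_1 = (11.9 − 2.0)/2 = 4.95 m; q_1 = 0.67 × 0.31 × 4.95 = 1.028 m³/s
w_2 = (14.3 − 2.0)/2 = 6.15 m; q_2 = 0.74 × 0.90 × 6.15 = 4.096 m³/s
w_3 = (19.8 − 11.9)/2 = 3.95 m; q_3 = 0.73 × 0.97 × 3.95 = 2.797 m³/s
w_4 = (19.8 − 14.3)/2 = 2.75 m; q_4 = 0.67 × 0.28 × 2.75 = 0.5159 m³/s
Q = Σ qᵢ = 8.437 m³/s

8.44 m³/s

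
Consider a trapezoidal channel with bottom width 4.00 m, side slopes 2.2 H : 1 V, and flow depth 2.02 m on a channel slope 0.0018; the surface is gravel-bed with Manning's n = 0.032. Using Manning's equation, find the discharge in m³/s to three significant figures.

A = (b + z·y)·y = (4.00 + 2.2×2.02)×2.02 = 17.06 m²
P = b + 2y√(1+z²) = 4.00 + 2×2.02×√(1+2.2²) = 13.76 m
R = A/P = 17.06/13.76 = 1.239 m
Q = (1/n)·A·R^(2/3)·S^(1/2) = (1/0.032) × 17.06 × 1.239^(2/3) × 0.0018^(1/2) = 26.09 m³/s

26.1 m³/s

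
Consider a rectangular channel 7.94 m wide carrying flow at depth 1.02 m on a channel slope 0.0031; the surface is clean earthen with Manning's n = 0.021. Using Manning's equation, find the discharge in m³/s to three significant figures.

18.7 m³/s

A = b·y = 7.94 × 1.02 = 8.099 m²
P = b + 2y = 7.94 + 2×1.02 = 9.980 m
R = A/P = 8.099/9.980 = 0.8115 m
Q = (1/n)·A·R^(2/3)·S^(1/2) = (1/0.021) × 8.099 × 0.8115^(2/3) × 0.0031^(1/2) = 18.68 m³/s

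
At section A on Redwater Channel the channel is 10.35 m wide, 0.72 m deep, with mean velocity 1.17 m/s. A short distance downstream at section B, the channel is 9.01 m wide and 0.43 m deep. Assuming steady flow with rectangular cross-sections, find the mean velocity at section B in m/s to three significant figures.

2.25 m/s

Q = A₁V₁ = (10.35×0.72) × 1.17 = 8.719 m³/s
A₂ = 9.01 × 0.43 = 3.874 m²
V₂ = Q/A₂ = 8.719/3.874 = 2.250 m/s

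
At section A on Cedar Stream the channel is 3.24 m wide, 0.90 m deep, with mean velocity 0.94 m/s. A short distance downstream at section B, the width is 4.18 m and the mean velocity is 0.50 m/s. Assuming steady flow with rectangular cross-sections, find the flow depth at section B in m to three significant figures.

1.31 m

Q = A₁V₁ = (3.24×0.90) × 0.94 = 2.741 m³/s
d₂ = Q/(b₂ V₂) = 2.741/(4.18×0.50) = 1.312 m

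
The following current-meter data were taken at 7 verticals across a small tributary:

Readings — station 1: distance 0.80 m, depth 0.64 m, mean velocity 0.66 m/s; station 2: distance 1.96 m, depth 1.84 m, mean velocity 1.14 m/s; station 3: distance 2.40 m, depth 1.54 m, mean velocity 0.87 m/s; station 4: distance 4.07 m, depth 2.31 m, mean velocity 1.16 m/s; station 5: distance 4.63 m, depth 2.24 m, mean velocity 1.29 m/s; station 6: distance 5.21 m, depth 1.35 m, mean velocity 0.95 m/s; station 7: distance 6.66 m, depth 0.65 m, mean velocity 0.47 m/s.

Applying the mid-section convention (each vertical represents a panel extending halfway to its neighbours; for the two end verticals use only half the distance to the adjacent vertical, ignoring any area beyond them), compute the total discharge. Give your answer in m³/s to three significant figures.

w_1 = (1.96 − 0.80)/2 = 0.58 m; q_1 = 0.66 × 0.64 × 0.58 = 0.2450 m³/s
w_2 = (2.40 − 0.80)/2 = 0.8 m; q_2 = 1.14 × 1.84 × 0.8 = 1.678 m³/s
w_3 = (4.07 − 1.96)/2 = 1.055 m; q_3 = 0.87 × 1.54 × 1.055 = 1.413 m³/s
w_4 = (4.63 − 2.40)/2 = 1.115 m; q_4 = 1.16 × 2.31 × 1.115 = 2.988 m³/s
w_5 = (5.21 − 4.07)/2 = 0.57 m; q_5 = 1.29 × 2.24 × 0.57 = 1.647 m³/s
w_6 = (6.66 − 4.63)/2 = 1.015 m; q_6 = 0.95 × 1.35 × 1.015 = 1.302 m³/s
w_7 = (6.66 − 5.21)/2 = 0.725 m; q_7 = 0.47 × 0.65 × 0.725 = 0.2215 m³/s
Q = Σ qᵢ = 9.495 m³/s

9.49 m³/s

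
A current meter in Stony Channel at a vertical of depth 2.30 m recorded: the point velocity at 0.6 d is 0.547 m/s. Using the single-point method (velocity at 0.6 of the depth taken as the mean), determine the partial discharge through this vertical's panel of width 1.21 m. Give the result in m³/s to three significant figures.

v̄ = v₀.₆ = 0.547 m/s
q = v̄ × d × w = 0.5470 × 2.30 × 1.21 = 1.522 m³/s

1.52 m³/s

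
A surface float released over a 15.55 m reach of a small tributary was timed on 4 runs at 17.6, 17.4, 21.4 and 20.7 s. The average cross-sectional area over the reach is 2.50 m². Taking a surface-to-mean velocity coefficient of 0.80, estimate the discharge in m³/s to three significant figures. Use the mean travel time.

1.61 m³/s

t̄ = (17.6 + 17.4 + 21.4 + 20.7) / 4 = 19.275 s
v_surface = L / t̄ = 15.55 / 19.275 = 0.8067 m/s
v_mean = 0.80 × 0.8067 = 0.6454 m/s
Q = A × v_mean = 2.50 × 0.6454 = 1.613 m³/s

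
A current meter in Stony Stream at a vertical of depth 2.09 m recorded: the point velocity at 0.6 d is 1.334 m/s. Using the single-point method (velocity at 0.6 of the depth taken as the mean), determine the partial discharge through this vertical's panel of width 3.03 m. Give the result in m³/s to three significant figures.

v̄ = v₀.₆ = 1.334 m/s
q = v̄ × d × w = 1.334 × 2.09 × 3.03 = 8.448 m³/s

8.45 m³/s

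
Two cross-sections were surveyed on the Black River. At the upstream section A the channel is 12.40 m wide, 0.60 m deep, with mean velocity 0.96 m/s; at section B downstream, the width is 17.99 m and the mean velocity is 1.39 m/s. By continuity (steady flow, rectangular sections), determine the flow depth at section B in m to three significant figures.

Q = A₁V₁ = (12.40×0.60) × 0.96 = 7.142 m³/s
d₂ = Q/(b₂ V₂) = 7.142/(17.99×1.39) = 0.2856 m

0.286 m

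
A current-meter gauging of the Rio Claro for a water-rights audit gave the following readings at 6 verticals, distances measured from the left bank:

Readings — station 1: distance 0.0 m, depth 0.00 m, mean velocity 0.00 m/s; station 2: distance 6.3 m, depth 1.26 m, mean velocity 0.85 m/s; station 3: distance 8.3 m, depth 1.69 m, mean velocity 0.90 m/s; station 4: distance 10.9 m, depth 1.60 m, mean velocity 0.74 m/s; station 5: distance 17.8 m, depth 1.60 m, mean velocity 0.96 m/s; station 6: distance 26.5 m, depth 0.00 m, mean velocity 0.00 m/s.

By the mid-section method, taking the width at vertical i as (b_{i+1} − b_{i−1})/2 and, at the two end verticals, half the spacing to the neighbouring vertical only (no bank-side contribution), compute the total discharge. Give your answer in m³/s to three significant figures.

w_2 = (8.3 − 0.0)/2 = 4.15 m; q_2 = 0.85 × 1.26 × 4.15 = 4.445 m³/s
w_3 = (10.9 − 6.3)/2 = 2.3 m; q_3 = 0.90 × 1.69 × 2.3 = 3.498 m³/s
w_4 = (17.8 − 8.3)/2 = 4.75 m; q_4 = 0.74 × 1.60 × 4.75 = 5.624 m³/s
w_5 = (26.5 − 10.9)/2 = 7.8 m; q_5 = 0.96 × 1.60 × 7.8 = 11.98 m³/s
Stations 1, 6 contribute zero (depth or velocity is 0).
Q = Σ qᵢ = 25.55 m³/s

25.5 m³/s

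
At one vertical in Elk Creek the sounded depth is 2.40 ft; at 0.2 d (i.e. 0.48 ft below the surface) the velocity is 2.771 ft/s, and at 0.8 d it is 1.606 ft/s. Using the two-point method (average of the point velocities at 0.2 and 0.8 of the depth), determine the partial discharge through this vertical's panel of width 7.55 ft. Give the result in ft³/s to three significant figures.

39.7 ft³/s

v̄ = (2.771 + 1.606) / 2 = 2.189 ft/s
q = v̄ × d × w = 2.189 × 2.40 × 7.55 = 39.66 ft³/s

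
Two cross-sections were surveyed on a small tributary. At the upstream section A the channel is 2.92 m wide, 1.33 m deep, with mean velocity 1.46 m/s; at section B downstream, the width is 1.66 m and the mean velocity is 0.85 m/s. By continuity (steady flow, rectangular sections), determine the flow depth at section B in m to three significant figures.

Q = A₁V₁ = (2.92×1.33) × 1.46 = 5.670 m³/s
d₂ = Q/(b₂ V₂) = 5.670/(1.66×0.85) = 4.018 m

4.02 m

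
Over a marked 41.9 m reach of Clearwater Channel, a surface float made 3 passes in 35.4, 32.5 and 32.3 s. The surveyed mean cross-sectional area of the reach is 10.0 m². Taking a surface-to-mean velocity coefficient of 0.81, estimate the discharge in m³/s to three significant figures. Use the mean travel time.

t̄ = (35.4 + 32.5 + 32.3) / 3 = 33.4 s
v_surface = L / t̄ = 41.9 / 33.4 = 1.254 m/s
v_mean = 0.81 × 1.254 = 1.016 m/s
Q = A × v_mean = 10.0 × 1.016 = 10.16 m³/s

10.2 m³/s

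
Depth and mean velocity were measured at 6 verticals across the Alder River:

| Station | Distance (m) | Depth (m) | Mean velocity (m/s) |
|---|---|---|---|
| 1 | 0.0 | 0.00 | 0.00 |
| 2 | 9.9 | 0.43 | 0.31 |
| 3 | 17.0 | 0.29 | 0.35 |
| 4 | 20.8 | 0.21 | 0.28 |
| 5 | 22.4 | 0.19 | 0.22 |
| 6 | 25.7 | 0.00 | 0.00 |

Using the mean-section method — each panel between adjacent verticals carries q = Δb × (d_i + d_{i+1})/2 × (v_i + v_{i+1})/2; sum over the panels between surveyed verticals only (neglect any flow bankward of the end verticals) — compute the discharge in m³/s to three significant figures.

Panel 1-2: Δb = 9.9 m, d̄ = (0.00+0.43)/2 = 0.215, v̄ = (0.00+0.31)/2 = 0.155 → q = 9.9×0.215×0.155 = 0.3299 m³/s
Panel 2-3: Δb = 7.1 m, d̄ = (0.43+0.29)/2 = 0.36, v̄ = (0.31+0.35)/2 = 0.33 → q = 7.1×0.36×0.33 = 0.8435 m³/s
Panel 3-4: Δb = 3.8 m, d̄ = (0.29+0.21)/2 = 0.25, v̄ = (0.35+0.28)/2 = 0.315 → q = 3.8×0.25×0.315 = 0.2993 m³/s
Panel 4-5: Δb = 1.6 m, d̄ = (0.21+0.19)/2 = 0.2, v̄ = (0.28+0.22)/2 = 0.25 → q = 1.6×0.2×0.25 = 0.08000 m³/s
Panel 5-6: Δb = 3.3 m, d̄ = (0.19+0.00)/2 = 0.095, v̄ = (0.22+0.00)/2 = 0.11 → q = 3.3×0.095×0.11 = 0.03449 m³/s
Q = Σ q = 1.587 m³/s

1.59 m³/s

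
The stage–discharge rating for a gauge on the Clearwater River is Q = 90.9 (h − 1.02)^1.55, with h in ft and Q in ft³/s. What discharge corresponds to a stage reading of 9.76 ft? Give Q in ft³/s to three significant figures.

Q = 90.9 × (9.76 − 1.02)^1.55 = 90.9 × 8.74^1.55 = 2618 ft³/s

2620 ft³/s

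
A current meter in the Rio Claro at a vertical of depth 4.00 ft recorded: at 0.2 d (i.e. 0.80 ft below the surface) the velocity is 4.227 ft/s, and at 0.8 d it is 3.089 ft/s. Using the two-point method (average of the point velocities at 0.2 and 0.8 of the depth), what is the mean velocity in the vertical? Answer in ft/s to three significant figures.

v̄ = (4.227 + 3.089) / 2 = 3.658 ft/s

3.66 ft/s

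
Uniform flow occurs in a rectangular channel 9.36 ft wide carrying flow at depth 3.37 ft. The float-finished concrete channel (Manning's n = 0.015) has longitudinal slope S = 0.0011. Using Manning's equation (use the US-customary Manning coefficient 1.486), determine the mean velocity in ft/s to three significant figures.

A = b·y = 9.36 × 3.37 = 31.54 ft²
P = b + 2y = 9.36 + 2×3.37 = 16.10 ft
R = A/P = 31.54/16.10 = 1.959 ft
Q = (1.486/n)·A·R^(2/3)·S^(1/2) = (1.486/0.015) × 31.54 × 1.959^(2/3) × 0.0011^(1/2) = 162.3 ft³/s
V = Q/A = 162.3/31.54 = 5.145 ft/s

5.14 ft/s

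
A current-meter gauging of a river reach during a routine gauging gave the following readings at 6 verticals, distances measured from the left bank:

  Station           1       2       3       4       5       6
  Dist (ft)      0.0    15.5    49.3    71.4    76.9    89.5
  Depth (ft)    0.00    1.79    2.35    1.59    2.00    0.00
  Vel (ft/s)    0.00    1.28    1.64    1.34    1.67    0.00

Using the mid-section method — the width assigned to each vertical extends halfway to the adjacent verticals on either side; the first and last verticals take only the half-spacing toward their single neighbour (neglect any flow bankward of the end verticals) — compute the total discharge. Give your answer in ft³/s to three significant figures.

w_2 = (49.3 − 0.0)/2 = 24.65 ft; q_2 = 1.28 × 1.79 × 24.65 = 56.48 ft³/s
w_3 = (71.4 − 15.5)/2 = 27.95 ft; q_3 = 1.64 × 2.35 × 27.95 = 107.7 ft³/s
w_4 = (76.9 − 49.3)/2 = 13.8 ft; q_4 = 1.34 × 1.59 × 13.8 = 29.40 ft³/s
w_5 = (89.5 − 71.4)/2 = 9.05 ft; q_5 = 1.67 × 2.00 × 9.05 = 30.23 ft³/s
Stations 1, 6 contribute zero (depth or velocity is 0).
Q = Σ qᵢ = 223.8 ft³/s

224 ft³/s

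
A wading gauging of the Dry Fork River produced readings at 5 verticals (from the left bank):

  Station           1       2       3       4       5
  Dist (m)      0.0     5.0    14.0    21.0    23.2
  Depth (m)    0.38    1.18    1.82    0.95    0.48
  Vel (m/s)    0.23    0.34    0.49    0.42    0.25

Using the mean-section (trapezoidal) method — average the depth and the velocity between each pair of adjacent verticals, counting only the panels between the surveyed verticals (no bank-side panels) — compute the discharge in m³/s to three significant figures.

11.7 m³/s

Panel 1-2: Δb = 5 m, d̄ = (0.38+1.18)/2 = 0.78, v̄ = (0.23+0.34)/2 = 0.285 → q = 5×0.78×0.285 = 1.112 m³/s
Panel 2-3: Δb = 9 m, d̄ = (1.18+1.82)/2 = 1.5, v̄ = (0.34+0.49)/2 = 0.415 → q = 9×1.5×0.415 = 5.603 m³/s
Panel 3-4: Δb = 7 m, d̄ = (1.82+0.95)/2 = 1.385, v̄ = (0.49+0.42)/2 = 0.455 → q = 7×1.385×0.455 = 4.411 m³/s
Panel 4-5: Δb = 2.2 m, d̄ = (0.95+0.48)/2 = 0.715, v̄ = (0.42+0.25)/2 = 0.335 → q = 2.2×0.715×0.335 = 0.5270 m³/s
Q = Σ q = 11.65 m³/s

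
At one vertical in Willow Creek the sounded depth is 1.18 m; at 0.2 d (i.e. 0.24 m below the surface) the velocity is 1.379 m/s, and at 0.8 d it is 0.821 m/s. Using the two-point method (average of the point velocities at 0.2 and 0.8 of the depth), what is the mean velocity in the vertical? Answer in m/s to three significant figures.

v̄ = (1.379 + 0.821) / 2 = 1.100 m/s

1.10 m/s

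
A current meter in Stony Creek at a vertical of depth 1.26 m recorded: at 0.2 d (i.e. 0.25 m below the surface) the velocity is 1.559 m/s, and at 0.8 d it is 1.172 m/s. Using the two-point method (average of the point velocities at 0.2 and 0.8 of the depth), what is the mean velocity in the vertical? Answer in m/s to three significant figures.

1.37 m/s

v̄ = (1.559 + 1.172) / 2 = 1.366 m/s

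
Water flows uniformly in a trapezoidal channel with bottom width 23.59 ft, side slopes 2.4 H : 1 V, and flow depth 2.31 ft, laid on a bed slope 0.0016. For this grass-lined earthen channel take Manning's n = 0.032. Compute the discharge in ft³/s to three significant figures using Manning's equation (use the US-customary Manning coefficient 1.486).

A = (b + z·y)·y = (23.59 + 2.4×2.31)×2.31 = 67.30 ft²
P = b + 2y√(1+z²) = 23.59 + 2×2.31×√(1+2.4²) = 35.60 ft
R = A/P = 67.30/35.60 = 1.890 ft
Q = (1.486/n)·A·R^(2/3)·S^(1/2) = (1.486/0.032) × 67.30 × 1.890^(2/3) × 0.0016^(1/2) = 191.1 ft³/s

191 ft³/s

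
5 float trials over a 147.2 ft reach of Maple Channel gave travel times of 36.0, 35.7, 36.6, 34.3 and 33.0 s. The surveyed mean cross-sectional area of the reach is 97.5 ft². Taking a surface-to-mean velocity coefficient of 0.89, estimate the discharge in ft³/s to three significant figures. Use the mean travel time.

t̄ = (36.0 + 35.7 + 36.6 + 34.3 + 33.0) / 5 = 35.12 s
v_surface = L / t̄ = 147.2 / 35.12 = 4.191 ft/s
v_mean = 0.89 × 4.191 = 3.730 ft/s
Q = A × v_mean = 97.5 × 3.730 = 363.7 ft³/s

364 ft³/s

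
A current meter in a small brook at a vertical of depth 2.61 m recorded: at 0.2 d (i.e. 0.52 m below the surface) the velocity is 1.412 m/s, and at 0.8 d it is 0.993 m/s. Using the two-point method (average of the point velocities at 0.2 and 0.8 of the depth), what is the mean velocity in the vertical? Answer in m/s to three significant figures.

v̄ = (1.412 + 0.993) / 2 = 1.203 m/s

1.20 m/s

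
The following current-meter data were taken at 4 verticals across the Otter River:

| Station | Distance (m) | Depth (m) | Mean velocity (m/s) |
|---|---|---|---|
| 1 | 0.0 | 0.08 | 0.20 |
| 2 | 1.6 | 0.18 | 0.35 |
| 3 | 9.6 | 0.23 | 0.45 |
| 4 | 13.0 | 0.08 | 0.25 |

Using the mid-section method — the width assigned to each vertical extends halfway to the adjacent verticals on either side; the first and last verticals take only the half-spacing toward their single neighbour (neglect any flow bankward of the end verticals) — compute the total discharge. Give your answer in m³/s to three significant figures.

0.939 m³/s

w_1 = (1.6 − 0.0)/2 = 0.8 m; q_1 = 0.20 × 0.08 × 0.8 = 0.01280 m³/s
w_2 = (9.6 − 0.0)/2 = 4.8 m; q_2 = 0.35 × 0.18 × 4.8 = 0.3024 m³/s
w_3 = (13.0 − 1.6)/2 = 5.7 m; q_3 = 0.45 × 0.23 × 5.7 = 0.5900 m³/s
w_4 = (13.0 − 9.6)/2 = 1.7 m; q_4 = 0.25 × 0.08 × 1.7 = 0.03400 m³/s
Q = Σ qᵢ = 0.9392 m³/s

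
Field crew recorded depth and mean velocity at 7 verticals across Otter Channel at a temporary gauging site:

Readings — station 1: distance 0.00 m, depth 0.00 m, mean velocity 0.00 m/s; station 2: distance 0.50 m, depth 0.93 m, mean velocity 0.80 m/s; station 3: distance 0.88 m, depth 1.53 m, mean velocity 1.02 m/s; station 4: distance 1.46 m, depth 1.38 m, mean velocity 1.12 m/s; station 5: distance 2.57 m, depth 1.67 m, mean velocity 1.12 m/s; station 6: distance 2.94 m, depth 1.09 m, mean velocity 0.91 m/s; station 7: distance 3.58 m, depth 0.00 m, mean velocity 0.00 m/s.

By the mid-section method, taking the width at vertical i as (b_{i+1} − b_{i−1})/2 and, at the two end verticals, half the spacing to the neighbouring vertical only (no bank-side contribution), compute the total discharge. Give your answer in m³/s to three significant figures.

w_2 = (0.88 − 0.00)/2 = 0.44 m; q_2 = 0.80 × 0.93 × 0.44 = 0.3274 m³/s
w_3 = (1.46 − 0.50)/2 = 0.48 m; q_3 = 1.02 × 1.53 × 0.48 = 0.7491 m³/s
w_4 = (2.57 − 0.88)/2 = 0.845 m; q_4 = 1.12 × 1.38 × 0.845 = 1.306 m³/s
w_5 = (2.94 − 1.46)/2 = 0.74 m; q_5 = 1.12 × 1.67 × 0.74 = 1.384 m³/s
w_6 = (3.58 − 2.57)/2 = 0.505 m; q_6 = 0.91 × 1.09 × 0.505 = 0.5009 m³/s
Stations 1, 7 contribute zero (depth or velocity is 0).
Q = Σ qᵢ = 4.267 m³/s

4.27 m³/s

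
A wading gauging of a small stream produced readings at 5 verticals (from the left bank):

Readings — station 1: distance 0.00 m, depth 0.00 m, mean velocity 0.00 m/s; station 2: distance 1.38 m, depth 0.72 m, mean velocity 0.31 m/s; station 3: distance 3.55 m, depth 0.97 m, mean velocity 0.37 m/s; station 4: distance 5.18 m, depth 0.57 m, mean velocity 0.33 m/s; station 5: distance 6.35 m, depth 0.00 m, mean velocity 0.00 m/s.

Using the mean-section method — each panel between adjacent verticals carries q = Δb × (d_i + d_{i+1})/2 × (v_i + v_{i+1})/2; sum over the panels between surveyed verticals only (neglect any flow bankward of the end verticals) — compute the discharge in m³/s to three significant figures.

1.19 m³/s

Panel 1-2: Δb = 1.38 m, d̄ = (0.00+0.72)/2 = 0.36, v̄ = (0.00+0.31)/2 = 0.155 → q = 1.38×0.36×0.155 = 0.07700 m³/s
Panel 2-3: Δb = 2.17 m, d̄ = (0.72+0.97)/2 = 0.845, v̄ = (0.31+0.37)/2 = 0.34 → q = 2.17×0.845×0.34 = 0.6234 m³/s
Panel 3-4: Δb = 1.63 m, d̄ = (0.97+0.57)/2 = 0.77, v̄ = (0.37+0.33)/2 = 0.35 → q = 1.63×0.77×0.35 = 0.4393 m³/s
Panel 4-5: Δb = 1.17 m, d̄ = (0.57+0.00)/2 = 0.285, v̄ = (0.33+0.00)/2 = 0.165 → q = 1.17×0.285×0.165 = 0.05502 m³/s
Q = Σ q = 1.195 m³/s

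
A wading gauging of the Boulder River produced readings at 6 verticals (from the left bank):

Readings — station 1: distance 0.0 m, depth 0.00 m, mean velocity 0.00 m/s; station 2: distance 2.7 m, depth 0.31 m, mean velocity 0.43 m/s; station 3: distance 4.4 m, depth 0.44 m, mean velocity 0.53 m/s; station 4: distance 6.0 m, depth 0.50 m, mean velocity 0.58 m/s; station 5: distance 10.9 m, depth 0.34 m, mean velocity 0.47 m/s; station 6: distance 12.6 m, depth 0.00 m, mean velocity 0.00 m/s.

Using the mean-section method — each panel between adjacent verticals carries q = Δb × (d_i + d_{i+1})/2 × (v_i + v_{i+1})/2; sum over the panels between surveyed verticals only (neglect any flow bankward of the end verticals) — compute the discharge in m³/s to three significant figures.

Panel 1-2: Δb = 2.7 m, d̄ = (0.00+0.31)/2 = 0.155, v̄ = (0.00+0.43)/2 = 0.215 → q = 2.7×0.155×0.215 = 0.08998 m³/s
Panel 2-3: Δb = 1.7 m, d̄ = (0.31+0.44)/2 = 0.375, v̄ = (0.43+0.53)/2 = 0.48 → q = 1.7×0.375×0.48 = 0.3060 m³/s
Panel 3-4: Δb = 1.6 m, d̄ = (0.44+0.50)/2 = 0.47, v̄ = (0.53+0.58)/2 = 0.555 → q = 1.6×0.47×0.555 = 0.4174 m³/s
Panel 4-5: Δb = 4.9 m, d̄ = (0.50+0.34)/2 = 0.42, v̄ = (0.58+0.47)/2 = 0.525 → q = 4.9×0.42×0.525 = 1.080 m³/s
Panel 5-6: Δb = 1.7 m, d̄ = (0.34+0.00)/2 = 0.17, v̄ = (0.47+0.00)/2 = 0.235 → q = 1.7×0.17×0.235 = 0.06792 m³/s
Q = Σ q = 1.962 m³/s

1.96 m³/s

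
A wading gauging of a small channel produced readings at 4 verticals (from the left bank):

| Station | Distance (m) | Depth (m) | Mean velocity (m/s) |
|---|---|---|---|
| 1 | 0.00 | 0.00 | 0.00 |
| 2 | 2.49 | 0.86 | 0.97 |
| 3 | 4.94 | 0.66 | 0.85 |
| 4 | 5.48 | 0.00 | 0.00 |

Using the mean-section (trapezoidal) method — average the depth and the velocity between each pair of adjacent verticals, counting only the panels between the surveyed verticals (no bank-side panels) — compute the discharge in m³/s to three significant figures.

2.29 m³/s

Panel 1-2: Δb = 2.49 m, d̄ = (0.00+0.86)/2 = 0.43, v̄ = (0.00+0.97)/2 = 0.485 → q = 2.49×0.43×0.485 = 0.5193 m³/s
Panel 2-3: Δb = 2.45 m, d̄ = (0.86+0.66)/2 = 0.76, v̄ = (0.97+0.85)/2 = 0.91 → q = 2.45×0.76×0.91 = 1.694 m³/s
Panel 3-4: Δb = 0.54 m, d̄ = (0.66+0.00)/2 = 0.33, v̄ = (0.85+0.00)/2 = 0.425 → q = 0.54×0.33×0.425 = 0.07574 m³/s
Q = Σ q = 2.289 m³/s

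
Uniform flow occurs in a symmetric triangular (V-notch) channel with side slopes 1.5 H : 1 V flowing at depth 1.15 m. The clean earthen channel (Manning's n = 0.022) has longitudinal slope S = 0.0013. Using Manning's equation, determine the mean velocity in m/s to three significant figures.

1.00 m/s

A = z·y² = 1.5×1.15² = 1.984 m²
P = 2y√(1+z²) = 2×1.15×√(1+1.5²) = 4.146 m
R = A/P = 1.984/4.146 = 0.4784 m
Q = (1/n)·A·R^(2/3)·S^(1/2) = (1/0.022) × 1.984 × 0.4784^(2/3) × 0.0013^(1/2) = 1.989 m³/s
V = Q/A = 1.989/1.984 = 1.003 m/s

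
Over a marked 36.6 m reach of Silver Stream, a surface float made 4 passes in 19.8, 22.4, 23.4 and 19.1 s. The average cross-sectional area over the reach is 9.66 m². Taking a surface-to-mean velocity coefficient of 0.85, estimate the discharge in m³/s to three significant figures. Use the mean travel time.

14.2 m³/s

t̄ = (19.8 + 22.4 + 23.4 + 19.1) / 4 = 21.175 s
v_surface = L / t̄ = 36.6 / 21.175 = 1.728 m/s
v_mean = 0.85 × 1.728 = 1.469 m/s
Q = A × v_mean = 9.66 × 1.469 = 14.19 m³/s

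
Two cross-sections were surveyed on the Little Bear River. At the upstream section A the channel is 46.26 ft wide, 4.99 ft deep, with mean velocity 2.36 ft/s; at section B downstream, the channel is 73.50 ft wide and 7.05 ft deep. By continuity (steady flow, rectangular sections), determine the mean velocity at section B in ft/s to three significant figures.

Q = A₁V₁ = (46.26×4.99) × 2.36 = 544.8 ft³/s
A₂ = 73.50 × 7.05 = 518.2 ft²
V₂ = Q/A₂ = 544.8/518.2 = 1.051 ft/s

1.05 ft/s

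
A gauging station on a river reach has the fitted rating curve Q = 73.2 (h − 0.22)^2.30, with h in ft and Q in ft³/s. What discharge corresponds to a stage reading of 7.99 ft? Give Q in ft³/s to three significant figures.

Q = 73.2 × (7.99 − 0.22)^2.30 = 73.2 × 7.77^2.30 = 8175 ft³/s

8170 ft³/s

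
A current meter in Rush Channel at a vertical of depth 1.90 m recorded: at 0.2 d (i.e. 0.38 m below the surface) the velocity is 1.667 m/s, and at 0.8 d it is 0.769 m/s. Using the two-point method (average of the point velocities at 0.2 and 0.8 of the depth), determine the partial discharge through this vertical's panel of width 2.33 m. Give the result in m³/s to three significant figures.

5.39 m³/s

v̄ = (1.667 + 0.769) / 2 = 1.218 m/s
q = v̄ × d × w = 1.218 × 1.90 × 2.33 = 5.392 m³/s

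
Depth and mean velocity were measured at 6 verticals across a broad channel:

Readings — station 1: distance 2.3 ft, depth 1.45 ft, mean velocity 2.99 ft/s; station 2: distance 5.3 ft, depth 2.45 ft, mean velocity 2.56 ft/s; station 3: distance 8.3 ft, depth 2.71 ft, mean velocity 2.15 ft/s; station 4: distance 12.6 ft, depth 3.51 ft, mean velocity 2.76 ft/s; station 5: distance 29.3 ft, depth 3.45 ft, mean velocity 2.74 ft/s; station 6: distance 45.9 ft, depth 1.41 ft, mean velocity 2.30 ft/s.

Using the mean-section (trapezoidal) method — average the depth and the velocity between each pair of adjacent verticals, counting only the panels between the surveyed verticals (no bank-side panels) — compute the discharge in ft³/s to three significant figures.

329 ft³/s

Panel 1-2: Δb = 3 ft, d̄ = (1.45+2.45)/2 = 1.95, v̄ = (2.99+2.56)/2 = 2.775 → q = 3×1.95×2.775 = 16.23 ft³/s
Panel 2-3: Δb = 3 ft, d̄ = (2.45+2.71)/2 = 2.58, v̄ = (2.56+2.15)/2 = 2.355 → q = 3×2.58×2.355 = 18.23 ft³/s
Panel 3-4: Δb = 4.3 ft, d̄ = (2.71+3.51)/2 = 3.11, v̄ = (2.15+2.76)/2 = 2.455 → q = 4.3×3.11×2.455 = 32.83 ft³/s
Panel 4-5: Δb = 16.7 ft, d̄ = (3.51+3.45)/2 = 3.48, v̄ = (2.76+2.74)/2 = 2.75 → q = 16.7×3.48×2.75 = 159.8 ft³/s
Panel 5-6: Δb = 16.6 ft, d̄ = (3.45+1.41)/2 = 2.43, v̄ = (2.74+2.30)/2 = 2.52 → q = 16.6×2.43×2.52 = 101.7 ft³/s
Q = Σ q = 328.8 ft³/s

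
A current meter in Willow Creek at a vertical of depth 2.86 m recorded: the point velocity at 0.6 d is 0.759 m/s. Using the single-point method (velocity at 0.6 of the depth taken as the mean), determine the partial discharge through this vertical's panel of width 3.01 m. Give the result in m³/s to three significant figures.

6.53 m³/s

v̄ = v₀.₆ = 0.759 m/s
q = v̄ × d × w = 0.7590 × 2.86 × 3.01 = 6.534 m³/s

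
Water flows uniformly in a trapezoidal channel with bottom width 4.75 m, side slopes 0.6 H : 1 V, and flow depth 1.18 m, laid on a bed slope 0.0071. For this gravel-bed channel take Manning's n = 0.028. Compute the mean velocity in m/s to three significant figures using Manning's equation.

2.72 m/s

A = (b + z·y)·y = (4.75 + 0.6×1.18)×1.18 = 6.440 m²
P = b + 2y√(1+z²) = 4.75 + 2×1.18×√(1+0.6²) = 7.502 m
R = A/P = 6.440/7.502 = 0.8585 m
Q = (1/n)·A·R^(2/3)·S^(1/2) = (1/0.028) × 6.440 × 0.8585^(2/3) × 0.0071^(1/2) = 17.51 m³/s
V = Q/A = 17.51/6.440 = 2.718 m/s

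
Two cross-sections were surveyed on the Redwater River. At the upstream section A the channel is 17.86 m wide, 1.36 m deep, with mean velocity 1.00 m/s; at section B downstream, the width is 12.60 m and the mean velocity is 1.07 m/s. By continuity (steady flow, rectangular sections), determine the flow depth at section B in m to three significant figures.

1.80 m

Q = A₁V₁ = (17.86×1.36) × 1.00 = 24.29 m³/s
d₂ = Q/(b₂ V₂) = 24.29/(12.60×1.07) = 1.802 m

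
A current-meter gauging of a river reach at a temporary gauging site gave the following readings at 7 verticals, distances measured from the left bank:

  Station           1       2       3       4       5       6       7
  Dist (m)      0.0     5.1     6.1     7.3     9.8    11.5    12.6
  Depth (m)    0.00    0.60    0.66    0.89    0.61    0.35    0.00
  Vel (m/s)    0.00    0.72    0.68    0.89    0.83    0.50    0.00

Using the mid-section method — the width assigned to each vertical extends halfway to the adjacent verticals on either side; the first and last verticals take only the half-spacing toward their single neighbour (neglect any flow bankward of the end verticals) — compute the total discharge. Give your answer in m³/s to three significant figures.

4.58 m³/s

w_2 = (6.1 − 0.0)/2 = 3.05 m; q_2 = 0.72 × 0.60 × 3.05 = 1.318 m³/s
w_3 = (7.3 − 5.1)/2 = 1.1 m; q_3 = 0.68 × 0.66 × 1.1 = 0.4937 m³/s
w_4 = (9.8 − 6.1)/2 = 1.85 m; q_4 = 0.89 × 0.89 × 1.85 = 1.465 m³/s
w_5 = (11.5 − 7.3)/2 = 2.1 m; q_5 = 0.83 × 0.61 × 2.1 = 1.063 m³/s
w_6 = (12.6 − 9.8)/2 = 1.4 m; q_6 = 0.50 × 0.35 × 1.4 = 0.2450 m³/s
Stations 1, 7 contribute zero (depth or velocity is 0).
Q = Σ qᵢ = 4.585 m³/s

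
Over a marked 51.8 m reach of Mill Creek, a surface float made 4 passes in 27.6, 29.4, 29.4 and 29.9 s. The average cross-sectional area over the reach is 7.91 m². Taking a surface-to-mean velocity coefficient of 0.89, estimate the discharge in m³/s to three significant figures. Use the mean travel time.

t̄ = (27.6 + 29.4 + 29.4 + 29.9) / 4 = 29.075 s
v_surface = L / t̄ = 51.8 / 29.075 = 1.782 m/s
v_mean = 0.89 × 1.782 = 1.586 m/s
Q = A × v_mean = 7.91 × 1.586 = 12.54 m³/s

12.5 m³/s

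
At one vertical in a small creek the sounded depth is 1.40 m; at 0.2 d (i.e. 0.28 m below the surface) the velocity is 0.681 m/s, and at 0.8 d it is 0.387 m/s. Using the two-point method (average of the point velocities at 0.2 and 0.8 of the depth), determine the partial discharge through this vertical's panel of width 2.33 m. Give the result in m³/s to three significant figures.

1.74 m³/s

v̄ = (0.681 + 0.387) / 2 = 0.5340 m/s
q = v̄ × d × w = 0.5340 × 1.40 × 2.33 = 1.742 m³/s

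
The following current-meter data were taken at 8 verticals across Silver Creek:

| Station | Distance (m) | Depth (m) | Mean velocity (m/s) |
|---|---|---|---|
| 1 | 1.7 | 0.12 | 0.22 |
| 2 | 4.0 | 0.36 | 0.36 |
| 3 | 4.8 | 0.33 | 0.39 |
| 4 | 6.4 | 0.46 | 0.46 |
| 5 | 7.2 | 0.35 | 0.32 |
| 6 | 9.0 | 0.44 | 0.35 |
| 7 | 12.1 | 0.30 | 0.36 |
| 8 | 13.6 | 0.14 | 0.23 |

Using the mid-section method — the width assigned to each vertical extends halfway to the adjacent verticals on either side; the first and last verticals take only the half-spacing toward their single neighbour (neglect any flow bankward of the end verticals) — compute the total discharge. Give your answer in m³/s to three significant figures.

1.44 m³/s

w_1 = (4.0 − 1.7)/2 = 1.15 m; q_1 = 0.22 × 0.12 × 1.15 = 0.03036 m³/s
w_2 = (4.8 − 1.7)/2 = 1.55 m; q_2 = 0.36 × 0.36 × 1.55 = 0.2009 m³/s
w_3 = (6.4 − 4.0)/2 = 1.2 m; q_3 = 0.39 × 0.33 × 1.2 = 0.1544 m³/s
w_4 = (7.2 − 4.8)/2 = 1.2 m; q_4 = 0.46 × 0.46 × 1.2 = 0.2539 m³/s
w_5 = (9.0 − 6.4)/2 = 1.3 m; q_5 = 0.32 × 0.35 × 1.3 = 0.1456 m³/s
w_6 = (12.1 − 7.2)/2 = 2.45 m; q_6 = 0.35 × 0.44 × 2.45 = 0.3773 m³/s
w_7 = (13.6 − 9.0)/2 = 2.3 m; q_7 = 0.36 × 0.30 × 2.3 = 0.2484 m³/s
w_8 = (13.6 − 12.1)/2 = 0.75 m; q_8 = 0.23 × 0.14 × 0.75 = 0.02415 m³/s
Q = Σ qᵢ = 1.435 m³/s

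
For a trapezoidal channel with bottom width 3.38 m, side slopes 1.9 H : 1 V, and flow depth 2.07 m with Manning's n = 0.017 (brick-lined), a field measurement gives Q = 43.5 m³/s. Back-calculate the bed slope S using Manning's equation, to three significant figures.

0.00180

A = (b + z·y)·y = (3.38 + 1.9×2.07)×2.07 = 15.14 m²
P = b + 2y√(1+z²) = 3.38 + 2×2.07×√(1+1.9²) = 12.27 m
R = A/P = 15.14/12.27 = 1.234 m
S = (Q·n / (1·A·R^(2/3)))² = (43.5×0.017 / (1×15.14×1.150))² = 0.001803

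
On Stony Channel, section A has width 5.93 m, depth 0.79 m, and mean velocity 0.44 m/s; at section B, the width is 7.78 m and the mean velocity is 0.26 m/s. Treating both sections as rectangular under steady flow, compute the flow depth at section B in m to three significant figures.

1.02 m

Q = A₁V₁ = (5.93×0.79) × 0.44 = 2.061 m³/s
d₂ = Q/(b₂ V₂) = 2.061/(7.78×0.26) = 1.019 m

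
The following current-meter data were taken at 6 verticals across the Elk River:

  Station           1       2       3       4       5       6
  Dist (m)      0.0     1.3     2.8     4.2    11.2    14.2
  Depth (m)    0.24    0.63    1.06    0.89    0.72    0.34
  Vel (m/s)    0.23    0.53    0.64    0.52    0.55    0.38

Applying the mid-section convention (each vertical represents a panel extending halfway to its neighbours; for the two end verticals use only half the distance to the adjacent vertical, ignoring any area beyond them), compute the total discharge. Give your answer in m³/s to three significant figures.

5.60 m³/s

w_1 = (1.3 − 0.0)/2 = 0.65 m; q_1 = 0.23 × 0.24 × 0.65 = 0.03588 m³/s
w_2 = (2.8 − 0.0)/2 = 1.4 m; q_2 = 0.53 × 0.63 × 1.4 = 0.4675 m³/s
w_3 = (4.2 − 1.3)/2 = 1.45 m; q_3 = 0.64 × 1.06 × 1.45 = 0.9837 m³/s
w_4 = (11.2 − 2.8)/2 = 4.2 m; q_4 = 0.52 × 0.89 × 4.2 = 1.944 m³/s
w_5 = (14.2 − 4.2)/2 = 5 m; q_5 = 0.55 × 0.72 × 5 = 1.980 m³/s
w_6 = (14.2 − 11.2)/2 = 1.5 m; q_6 = 0.38 × 0.34 × 1.5 = 0.1938 m³/s
Q = Σ qᵢ = 5.605 m³/s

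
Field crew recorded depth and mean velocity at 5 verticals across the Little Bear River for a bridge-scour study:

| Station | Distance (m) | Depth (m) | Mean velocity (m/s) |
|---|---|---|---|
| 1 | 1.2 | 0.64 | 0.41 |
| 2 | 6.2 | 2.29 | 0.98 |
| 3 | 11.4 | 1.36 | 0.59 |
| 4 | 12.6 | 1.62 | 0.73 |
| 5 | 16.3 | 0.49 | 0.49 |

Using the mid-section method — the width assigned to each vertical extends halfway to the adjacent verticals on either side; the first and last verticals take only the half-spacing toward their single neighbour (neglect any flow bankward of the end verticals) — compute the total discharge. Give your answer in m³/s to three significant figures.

18.0 m³/s

w_1 = (6.2 − 1.2)/2 = 2.5 m; q_1 = 0.41 × 0.64 × 2.5 = 0.6560 m³/s
w_2 = (11.4 − 1.2)/2 = 5.1 m; q_2 = 0.98 × 2.29 × 5.1 = 11.45 m³/s
w_3 = (12.6 − 6.2)/2 = 3.2 m; q_3 = 0.59 × 1.36 × 3.2 = 2.568 m³/s
w_4 = (16.3 − 11.4)/2 = 2.45 m; q_4 = 0.73 × 1.62 × 2.45 = 2.897 m³/s
w_5 = (16.3 − 12.6)/2 = 1.85 m; q_5 = 0.49 × 0.49 × 1.85 = 0.4442 m³/s
Q = Σ qᵢ = 18.01 m³/s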